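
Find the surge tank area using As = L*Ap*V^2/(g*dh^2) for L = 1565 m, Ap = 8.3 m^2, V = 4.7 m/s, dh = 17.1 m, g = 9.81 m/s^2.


As = 1565 * 8.3 * 4.7^2 / (9.81 * 17.1^2) = 100.0292 m^2


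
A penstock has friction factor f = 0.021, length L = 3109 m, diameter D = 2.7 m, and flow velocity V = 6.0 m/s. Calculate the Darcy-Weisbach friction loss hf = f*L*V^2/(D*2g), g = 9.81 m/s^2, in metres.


hf = 0.021 * 3109 * 6.0^2 / (2.7 * 2 * 9.81) = 44.3690 m


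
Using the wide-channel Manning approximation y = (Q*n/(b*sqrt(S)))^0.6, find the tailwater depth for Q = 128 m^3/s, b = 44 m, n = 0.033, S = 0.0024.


y = (128 * 0.033 / (44 * 0.0024^0.5))^0.6 = 1.4973 m


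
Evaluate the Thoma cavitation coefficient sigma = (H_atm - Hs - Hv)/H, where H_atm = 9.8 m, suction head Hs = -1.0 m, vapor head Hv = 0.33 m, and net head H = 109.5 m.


sigma = (9.8 - (-1.0) - 0.33) / 109.5 = 0.0956


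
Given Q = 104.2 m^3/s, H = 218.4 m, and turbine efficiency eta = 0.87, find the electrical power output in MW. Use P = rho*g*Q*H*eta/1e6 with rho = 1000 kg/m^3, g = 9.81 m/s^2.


P = 1000 * 9.81 * 104.2 * 218.4 * 0.87 / 1e6 = 194.2266 MW


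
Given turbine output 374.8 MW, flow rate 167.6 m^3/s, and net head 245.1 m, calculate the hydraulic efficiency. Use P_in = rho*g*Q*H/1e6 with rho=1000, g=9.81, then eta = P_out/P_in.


P_in = 1000 * 9.81 * 167.6 * 245.1 / 1e6 = 402.9826 MW
eta = 374.8 / 402.9826 = 0.9301


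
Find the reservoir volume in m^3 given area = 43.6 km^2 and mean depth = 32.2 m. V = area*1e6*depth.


V = 43.6 * 1e6 * 32.2 = 1.4039e+09 m^3


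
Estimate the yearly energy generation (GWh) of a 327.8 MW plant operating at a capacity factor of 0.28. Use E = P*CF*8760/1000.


E = 327.8 * 0.28 * 8760 / 1000 = 804.0278 GWh


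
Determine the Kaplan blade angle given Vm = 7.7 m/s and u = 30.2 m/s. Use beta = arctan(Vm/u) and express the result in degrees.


beta = arctan(7.7 / 30.2) = 14.3038 degrees


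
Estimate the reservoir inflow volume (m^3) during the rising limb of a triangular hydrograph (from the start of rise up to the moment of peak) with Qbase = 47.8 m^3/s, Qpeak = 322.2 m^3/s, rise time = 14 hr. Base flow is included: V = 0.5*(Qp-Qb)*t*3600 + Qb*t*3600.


V = 0.5*(322.2 - 47.8)*14*3600 + 47.8*14*3600 = 9.3240e+06 m^3


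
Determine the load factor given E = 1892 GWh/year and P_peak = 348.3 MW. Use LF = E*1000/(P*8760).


LF = 1892 * 1000 / (348.3 * 8760) = 0.6201


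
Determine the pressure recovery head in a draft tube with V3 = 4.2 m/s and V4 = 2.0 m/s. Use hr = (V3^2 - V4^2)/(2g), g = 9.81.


hr = (4.2^2 - 2.0^2) / (2*9.81) = 0.6952 m


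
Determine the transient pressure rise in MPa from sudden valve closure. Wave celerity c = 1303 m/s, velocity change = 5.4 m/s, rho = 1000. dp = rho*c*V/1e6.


dp = 1000 * 1303 * 5.4 / 1e6 = 7.0362 MPa


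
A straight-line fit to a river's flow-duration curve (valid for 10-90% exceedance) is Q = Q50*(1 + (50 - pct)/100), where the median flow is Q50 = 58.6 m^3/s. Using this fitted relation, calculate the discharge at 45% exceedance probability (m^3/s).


Q = 58.6 * (1 + (50 - 45)/100) = 61.5300 m^3/s


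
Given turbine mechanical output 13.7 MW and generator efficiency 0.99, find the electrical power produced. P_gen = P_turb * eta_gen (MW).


P_gen = 13.7 * 0.99 = 13.5630 MW


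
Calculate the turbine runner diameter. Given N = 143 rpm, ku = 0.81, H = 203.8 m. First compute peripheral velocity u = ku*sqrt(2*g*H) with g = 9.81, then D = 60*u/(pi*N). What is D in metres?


u = 0.81 * sqrt(2*9.81*203.8) = 51.2197 m/s
D = 60 * 51.2197 / (pi * 143) = 6.8407 m


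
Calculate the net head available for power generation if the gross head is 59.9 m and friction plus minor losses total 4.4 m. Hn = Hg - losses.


Hn = 59.9 - 4.4 = 55.5000 m


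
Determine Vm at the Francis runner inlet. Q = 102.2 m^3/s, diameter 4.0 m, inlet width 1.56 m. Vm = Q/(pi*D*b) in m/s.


Vm = 102.2 / (pi * 4.0 * 1.56) = 5.2133 m/s


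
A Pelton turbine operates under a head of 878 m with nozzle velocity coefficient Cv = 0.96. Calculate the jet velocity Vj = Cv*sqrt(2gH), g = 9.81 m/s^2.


Vj = 0.96 * sqrt(2*9.81*878) = 125.9993 m/s


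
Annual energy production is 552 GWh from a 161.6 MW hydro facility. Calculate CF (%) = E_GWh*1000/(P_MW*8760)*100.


CF = 552 * 1000 / (161.6 * 8760) * 100 = 38.9936 %


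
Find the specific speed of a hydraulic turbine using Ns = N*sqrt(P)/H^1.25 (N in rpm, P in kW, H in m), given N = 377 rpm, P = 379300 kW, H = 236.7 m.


Ns = 377 * 379300^0.5 / 236.7^1.25 = 250.0834


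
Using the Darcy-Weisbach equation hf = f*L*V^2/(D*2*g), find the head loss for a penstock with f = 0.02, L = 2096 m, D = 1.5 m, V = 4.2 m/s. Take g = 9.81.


hf = 0.02 * 2096 * 4.2^2 / (1.5 * 2 * 9.81) = 25.1264 m


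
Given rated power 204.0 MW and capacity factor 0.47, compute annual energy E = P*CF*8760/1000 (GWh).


E = 204.0 * 0.47 * 8760 / 1000 = 839.9088 GWh


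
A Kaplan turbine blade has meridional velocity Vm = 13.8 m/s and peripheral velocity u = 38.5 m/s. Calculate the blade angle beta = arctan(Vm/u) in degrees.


beta = arctan(13.8 / 38.5) = 19.7198 degrees


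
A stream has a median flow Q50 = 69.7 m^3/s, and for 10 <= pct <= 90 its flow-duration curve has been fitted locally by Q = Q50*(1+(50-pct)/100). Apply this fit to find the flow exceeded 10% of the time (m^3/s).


Q = 69.7 * (1 + (50 - 10)/100) = 97.5800 m^3/s


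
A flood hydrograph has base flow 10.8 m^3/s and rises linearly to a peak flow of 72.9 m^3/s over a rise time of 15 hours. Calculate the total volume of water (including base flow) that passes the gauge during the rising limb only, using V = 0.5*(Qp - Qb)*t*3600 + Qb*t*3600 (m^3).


V = 0.5*(72.9 - 10.8)*15*3600 + 10.8*15*3600 = 2.2599e+06 m^3


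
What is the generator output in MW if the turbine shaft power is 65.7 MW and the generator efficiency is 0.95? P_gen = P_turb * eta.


P_gen = 65.7 * 0.95 = 62.4150 MW


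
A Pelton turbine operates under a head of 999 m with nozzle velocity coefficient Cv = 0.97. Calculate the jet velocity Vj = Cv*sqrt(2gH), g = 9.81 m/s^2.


Vj = 0.97 * sqrt(2*9.81*999) = 135.8013 m/s


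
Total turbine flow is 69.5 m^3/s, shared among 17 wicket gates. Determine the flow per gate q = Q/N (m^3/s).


q = 69.5 / 17 = 4.0882 m^3/s


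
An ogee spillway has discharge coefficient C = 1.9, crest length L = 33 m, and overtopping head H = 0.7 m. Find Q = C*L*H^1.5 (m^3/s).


Q = 1.9 * 33 * 0.7^1.5 = 36.7210 m^3/s


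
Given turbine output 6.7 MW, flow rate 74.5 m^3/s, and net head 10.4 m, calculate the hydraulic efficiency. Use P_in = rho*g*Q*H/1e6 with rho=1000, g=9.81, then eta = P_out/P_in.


P_in = 1000 * 9.81 * 74.5 * 10.4 / 1e6 = 7.6008 MW
eta = 6.7 / 7.6008 = 0.8815


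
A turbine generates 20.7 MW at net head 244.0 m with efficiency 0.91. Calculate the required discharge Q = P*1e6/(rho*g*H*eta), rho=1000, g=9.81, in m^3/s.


Q = 20.7 * 1e6 / (1000 * 9.81 * 244.0 * 0.91) = 9.5032 m^3/s


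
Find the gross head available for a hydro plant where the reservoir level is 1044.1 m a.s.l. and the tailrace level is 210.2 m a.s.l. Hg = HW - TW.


Hg = 1044.1 - 210.2 = 833.9000 m


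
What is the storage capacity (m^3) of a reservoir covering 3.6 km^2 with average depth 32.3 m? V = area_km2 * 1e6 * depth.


V = 3.6 * 1e6 * 32.3 = 1.1628e+08 m^3


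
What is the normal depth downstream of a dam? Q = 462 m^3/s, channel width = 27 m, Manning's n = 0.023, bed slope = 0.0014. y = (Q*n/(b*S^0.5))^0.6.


y = (462 * 0.023 / (27 * 0.0014^0.5))^0.6 = 4.1036 m


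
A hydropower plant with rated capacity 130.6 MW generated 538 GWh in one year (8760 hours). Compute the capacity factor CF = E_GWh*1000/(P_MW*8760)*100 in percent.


CF = 538 * 1000 / (130.6 * 8760) * 100 = 47.0257 %


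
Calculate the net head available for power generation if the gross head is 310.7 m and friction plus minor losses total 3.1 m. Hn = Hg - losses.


Hn = 310.7 - 3.1 = 307.6000 m


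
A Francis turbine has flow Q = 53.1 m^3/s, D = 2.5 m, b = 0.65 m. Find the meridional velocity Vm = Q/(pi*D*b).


Vm = 53.1 / (pi * 2.5 * 0.65) = 10.4014 m/s


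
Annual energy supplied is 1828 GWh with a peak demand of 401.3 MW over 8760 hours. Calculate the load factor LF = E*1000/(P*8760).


LF = 1828 * 1000 / (401.3 * 8760) = 0.5200


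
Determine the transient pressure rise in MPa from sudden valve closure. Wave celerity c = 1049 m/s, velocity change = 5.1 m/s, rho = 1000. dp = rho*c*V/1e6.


dp = 1000 * 1049 * 5.1 / 1e6 = 5.3499 MPa


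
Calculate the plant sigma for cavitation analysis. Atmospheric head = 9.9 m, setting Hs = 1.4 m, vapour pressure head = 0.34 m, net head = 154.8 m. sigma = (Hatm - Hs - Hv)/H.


sigma = (9.9 - 1.4 - 0.34) / 154.8 = 0.0527


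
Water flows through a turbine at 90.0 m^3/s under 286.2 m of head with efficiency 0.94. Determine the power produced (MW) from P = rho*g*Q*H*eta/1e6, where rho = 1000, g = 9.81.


P = 1000 * 9.81 * 90.0 * 286.2 * 0.94 / 1e6 = 237.5248 MW


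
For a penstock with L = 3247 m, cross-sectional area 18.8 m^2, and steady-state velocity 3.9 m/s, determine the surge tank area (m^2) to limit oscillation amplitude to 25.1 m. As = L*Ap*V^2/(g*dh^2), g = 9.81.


As = 3247 * 18.8 * 3.9^2 / (9.81 * 25.1^2) = 150.2287 m^2


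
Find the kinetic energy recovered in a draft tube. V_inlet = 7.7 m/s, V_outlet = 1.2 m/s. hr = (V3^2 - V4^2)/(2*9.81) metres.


hr = (7.7^2 - 1.2^2) / (2*9.81) = 2.9485 m


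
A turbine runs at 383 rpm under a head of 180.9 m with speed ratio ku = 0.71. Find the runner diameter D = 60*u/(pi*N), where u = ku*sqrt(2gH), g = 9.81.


u = 0.71 * sqrt(2*9.81*180.9) = 42.2987 m/s
D = 60 * 42.2987 / (pi * 383) = 2.1093 m


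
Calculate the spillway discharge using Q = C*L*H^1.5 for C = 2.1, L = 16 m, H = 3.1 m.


Q = 2.1 * 16 * 3.1^1.5 = 183.3926 m^3/s


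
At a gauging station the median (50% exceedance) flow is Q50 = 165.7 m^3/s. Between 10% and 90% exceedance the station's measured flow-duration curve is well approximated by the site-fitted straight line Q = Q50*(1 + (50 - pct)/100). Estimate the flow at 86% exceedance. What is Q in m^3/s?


Q = 165.7 * (1 + (50 - 86)/100) = 106.0480 m^3/s


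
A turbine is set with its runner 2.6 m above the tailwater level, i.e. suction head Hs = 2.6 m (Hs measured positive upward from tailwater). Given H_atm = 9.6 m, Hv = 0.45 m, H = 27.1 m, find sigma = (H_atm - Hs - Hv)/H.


sigma = (9.6 - 2.6 - 0.45) / 27.1 = 0.2417


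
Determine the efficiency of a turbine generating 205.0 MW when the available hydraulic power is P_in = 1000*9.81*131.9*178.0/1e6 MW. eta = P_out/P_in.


P_in = 1000 * 9.81 * 131.9 * 178.0 / 1e6 = 230.3211 MW
eta = 205.0 / 230.3211 = 0.8901


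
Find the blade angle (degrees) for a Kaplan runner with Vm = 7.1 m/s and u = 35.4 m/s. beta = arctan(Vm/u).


beta = arctan(7.1 / 35.4) = 11.3411 degrees


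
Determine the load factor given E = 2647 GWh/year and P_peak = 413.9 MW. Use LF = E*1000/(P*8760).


LF = 2647 * 1000 / (413.9 * 8760) = 0.7301


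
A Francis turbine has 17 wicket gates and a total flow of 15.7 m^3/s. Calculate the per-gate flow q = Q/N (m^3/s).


q = 15.7 / 17 = 0.9235 m^3/s


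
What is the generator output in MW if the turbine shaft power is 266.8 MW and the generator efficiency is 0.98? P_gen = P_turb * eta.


P_gen = 266.8 * 0.98 = 261.4640 MW


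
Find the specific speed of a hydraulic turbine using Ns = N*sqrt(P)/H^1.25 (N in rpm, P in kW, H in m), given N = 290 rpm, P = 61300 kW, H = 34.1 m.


Ns = 290 * 61300^0.5 / 34.1^1.25 = 871.3352


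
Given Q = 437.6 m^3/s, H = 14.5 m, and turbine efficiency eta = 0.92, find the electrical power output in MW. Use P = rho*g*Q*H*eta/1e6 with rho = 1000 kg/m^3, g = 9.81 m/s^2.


P = 1000 * 9.81 * 437.6 * 14.5 * 0.92 / 1e6 = 57.2667 MW


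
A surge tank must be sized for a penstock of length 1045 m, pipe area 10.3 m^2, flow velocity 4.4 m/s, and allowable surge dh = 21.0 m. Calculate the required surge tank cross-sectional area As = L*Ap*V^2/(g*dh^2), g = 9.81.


As = 1045 * 10.3 * 4.4^2 / (9.81 * 21.0^2) = 48.1672 m^2


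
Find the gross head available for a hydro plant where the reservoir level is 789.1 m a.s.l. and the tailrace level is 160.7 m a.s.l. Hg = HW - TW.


Hg = 789.1 - 160.7 = 628.4000 m


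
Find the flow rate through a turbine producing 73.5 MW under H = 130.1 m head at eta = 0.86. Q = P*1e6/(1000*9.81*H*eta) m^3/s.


Q = 73.5 * 1e6 / (1000 * 9.81 * 130.1 * 0.86) = 66.9642 m^3/s


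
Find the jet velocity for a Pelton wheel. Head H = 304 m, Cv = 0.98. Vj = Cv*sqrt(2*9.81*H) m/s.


Vj = 0.98 * sqrt(2*9.81*304) = 75.6854 m/s


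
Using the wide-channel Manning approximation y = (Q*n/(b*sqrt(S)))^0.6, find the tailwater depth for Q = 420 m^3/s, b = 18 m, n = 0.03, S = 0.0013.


y = (420 * 0.03 / (18 * 0.0013^0.5))^0.6 = 5.9276 m


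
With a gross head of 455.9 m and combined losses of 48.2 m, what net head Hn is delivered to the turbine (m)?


Hn = 455.9 - 48.2 = 407.7000 m


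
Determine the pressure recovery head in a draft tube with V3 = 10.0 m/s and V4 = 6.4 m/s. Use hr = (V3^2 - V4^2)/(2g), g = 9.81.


hr = (10.0^2 - 6.4^2) / (2*9.81) = 3.0092 m


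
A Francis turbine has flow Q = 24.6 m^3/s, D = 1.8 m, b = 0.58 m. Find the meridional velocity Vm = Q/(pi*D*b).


Vm = 24.6 / (pi * 1.8 * 0.58) = 7.5004 m/s


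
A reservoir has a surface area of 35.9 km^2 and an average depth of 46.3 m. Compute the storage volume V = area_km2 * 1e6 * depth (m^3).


V = 35.9 * 1e6 * 46.3 = 1.6622e+09 m^3


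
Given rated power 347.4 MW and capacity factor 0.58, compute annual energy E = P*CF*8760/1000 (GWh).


E = 347.4 * 0.58 * 8760 / 1000 = 1765.0699 GWh


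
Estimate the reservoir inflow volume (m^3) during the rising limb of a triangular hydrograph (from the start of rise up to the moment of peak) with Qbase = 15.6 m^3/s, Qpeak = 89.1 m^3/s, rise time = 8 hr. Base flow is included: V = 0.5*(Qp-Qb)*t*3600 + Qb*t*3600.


V = 0.5*(89.1 - 15.6)*8*3600 + 15.6*8*3600 = 1.5077e+06 m^3


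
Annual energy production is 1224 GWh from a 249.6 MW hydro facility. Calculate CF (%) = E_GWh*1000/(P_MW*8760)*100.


CF = 1224 * 1000 / (249.6 * 8760) * 100 = 55.9800 %


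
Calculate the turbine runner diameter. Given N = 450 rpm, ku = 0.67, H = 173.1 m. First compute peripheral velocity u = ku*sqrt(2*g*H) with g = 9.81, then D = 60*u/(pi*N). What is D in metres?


u = 0.67 * sqrt(2*9.81*173.1) = 39.0457 m/s
D = 60 * 39.0457 / (pi * 450) = 1.6571 m


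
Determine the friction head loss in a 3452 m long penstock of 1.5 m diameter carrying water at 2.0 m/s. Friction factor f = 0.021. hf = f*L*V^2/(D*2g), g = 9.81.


hf = 0.021 * 3452 * 2.0^2 / (1.5 * 2 * 9.81) = 9.8528 m


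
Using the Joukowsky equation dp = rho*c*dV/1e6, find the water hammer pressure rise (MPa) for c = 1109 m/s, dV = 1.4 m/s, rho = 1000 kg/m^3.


dp = 1000 * 1109 * 1.4 / 1e6 = 1.5526 MPa


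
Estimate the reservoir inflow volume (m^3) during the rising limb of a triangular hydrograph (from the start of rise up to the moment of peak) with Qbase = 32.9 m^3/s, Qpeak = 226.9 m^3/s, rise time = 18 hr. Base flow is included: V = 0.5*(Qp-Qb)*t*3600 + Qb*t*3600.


V = 0.5*(226.9 - 32.9)*18*3600 + 32.9*18*3600 = 8.4175e+06 m^3


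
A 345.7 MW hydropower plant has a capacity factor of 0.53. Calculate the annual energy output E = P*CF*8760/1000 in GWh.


E = 345.7 * 0.53 * 8760 / 1000 = 1605.0160 GWh


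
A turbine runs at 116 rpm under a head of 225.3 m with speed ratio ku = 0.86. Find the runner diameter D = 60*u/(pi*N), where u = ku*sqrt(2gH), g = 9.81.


u = 0.86 * sqrt(2*9.81*225.3) = 57.1779 m/s
D = 60 * 57.1779 / (pi * 116) = 9.4140 m


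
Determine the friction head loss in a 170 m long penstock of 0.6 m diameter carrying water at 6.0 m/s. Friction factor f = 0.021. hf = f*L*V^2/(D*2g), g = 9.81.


hf = 0.021 * 170 * 6.0^2 / (0.6 * 2 * 9.81) = 10.9174 m


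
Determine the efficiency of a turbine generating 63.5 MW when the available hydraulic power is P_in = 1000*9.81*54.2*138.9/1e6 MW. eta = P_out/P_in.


P_in = 1000 * 9.81 * 54.2 * 138.9 / 1e6 = 73.8534 MW
eta = 63.5 / 73.8534 = 0.8598


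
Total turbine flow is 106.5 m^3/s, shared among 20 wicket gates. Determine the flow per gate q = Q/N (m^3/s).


q = 106.5 / 20 = 5.3250 m^3/s


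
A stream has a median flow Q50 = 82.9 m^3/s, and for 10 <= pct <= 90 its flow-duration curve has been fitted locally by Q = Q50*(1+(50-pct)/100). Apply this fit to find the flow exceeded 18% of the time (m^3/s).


Q = 82.9 * (1 + (50 - 18)/100) = 109.4280 m^3/s


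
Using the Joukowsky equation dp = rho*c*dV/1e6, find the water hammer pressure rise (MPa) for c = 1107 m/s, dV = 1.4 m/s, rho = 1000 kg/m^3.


dp = 1000 * 1107 * 1.4 / 1e6 = 1.5498 MPa


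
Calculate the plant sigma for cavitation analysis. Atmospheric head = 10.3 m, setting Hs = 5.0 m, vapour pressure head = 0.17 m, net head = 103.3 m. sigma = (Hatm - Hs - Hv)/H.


sigma = (10.3 - 5.0 - 0.17) / 103.3 = 0.0497


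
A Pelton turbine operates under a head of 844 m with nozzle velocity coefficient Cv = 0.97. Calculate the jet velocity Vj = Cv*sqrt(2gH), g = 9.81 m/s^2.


Vj = 0.97 * sqrt(2*9.81*844) = 124.8224 m/s


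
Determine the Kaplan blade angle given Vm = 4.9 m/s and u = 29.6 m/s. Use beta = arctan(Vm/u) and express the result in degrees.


beta = arctan(4.9 / 29.6) = 9.3995 degrees


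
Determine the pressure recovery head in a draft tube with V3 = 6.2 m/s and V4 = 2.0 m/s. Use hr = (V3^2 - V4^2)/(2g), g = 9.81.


hr = (6.2^2 - 2.0^2) / (2*9.81) = 1.7554 m


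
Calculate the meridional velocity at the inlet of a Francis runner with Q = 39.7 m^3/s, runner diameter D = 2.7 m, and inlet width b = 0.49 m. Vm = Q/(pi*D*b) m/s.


Vm = 39.7 / (pi * 2.7 * 0.49) = 9.5517 m/s


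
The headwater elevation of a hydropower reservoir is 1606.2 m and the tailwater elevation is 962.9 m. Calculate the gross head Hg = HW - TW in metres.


Hg = 1606.2 - 962.9 = 643.3000 m


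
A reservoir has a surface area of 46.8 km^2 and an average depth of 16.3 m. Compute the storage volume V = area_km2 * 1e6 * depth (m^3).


V = 46.8 * 1e6 * 16.3 = 7.6284e+08 m^3


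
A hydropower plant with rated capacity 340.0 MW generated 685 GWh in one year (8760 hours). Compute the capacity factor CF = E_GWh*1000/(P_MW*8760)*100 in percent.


CF = 685 * 1000 / (340.0 * 8760) * 100 = 22.9989 %


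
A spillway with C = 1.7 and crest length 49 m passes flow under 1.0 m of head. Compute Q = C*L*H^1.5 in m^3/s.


Q = 1.7 * 49 * 1.0^1.5 = 83.3000 m^3/s


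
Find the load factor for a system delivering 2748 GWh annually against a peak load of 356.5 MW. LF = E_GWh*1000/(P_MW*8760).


LF = 2748 * 1000 / (356.5 * 8760) = 0.8799


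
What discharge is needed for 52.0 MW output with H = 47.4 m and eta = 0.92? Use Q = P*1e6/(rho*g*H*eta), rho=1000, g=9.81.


Q = 52.0 * 1e6 / (1000 * 9.81 * 47.4 * 0.92) = 121.5537 m^3/s


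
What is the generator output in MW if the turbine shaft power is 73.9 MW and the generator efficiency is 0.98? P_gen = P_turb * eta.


P_gen = 73.9 * 0.98 = 72.4220 MW


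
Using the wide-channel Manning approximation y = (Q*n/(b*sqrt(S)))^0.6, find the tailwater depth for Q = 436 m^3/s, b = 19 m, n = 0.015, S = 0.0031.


y = (436 * 0.015 / (19 * 0.0031^0.5))^0.6 = 2.9832 m


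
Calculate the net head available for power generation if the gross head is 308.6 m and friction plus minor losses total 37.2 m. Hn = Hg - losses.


Hn = 308.6 - 37.2 = 271.4000 m


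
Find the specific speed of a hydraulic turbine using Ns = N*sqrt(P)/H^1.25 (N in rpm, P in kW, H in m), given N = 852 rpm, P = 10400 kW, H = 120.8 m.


Ns = 852 * 10400^0.5 / 120.8^1.25 = 216.9565


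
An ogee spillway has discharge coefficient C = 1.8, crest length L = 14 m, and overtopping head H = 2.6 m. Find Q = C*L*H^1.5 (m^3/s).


Q = 1.8 * 14 * 2.6^1.5 = 105.6478 m^3/s


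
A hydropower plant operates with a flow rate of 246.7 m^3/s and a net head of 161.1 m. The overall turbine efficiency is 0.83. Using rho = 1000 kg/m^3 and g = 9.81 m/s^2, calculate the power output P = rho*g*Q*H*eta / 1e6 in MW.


P = 1000 * 9.81 * 246.7 * 161.1 * 0.83 / 1e6 = 323.6024 MW


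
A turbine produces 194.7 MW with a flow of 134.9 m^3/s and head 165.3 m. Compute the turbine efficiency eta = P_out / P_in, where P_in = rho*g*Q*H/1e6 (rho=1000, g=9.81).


P_in = 1000 * 9.81 * 134.9 * 165.3 / 1e6 = 218.7529 MW
eta = 194.7 / 218.7529 = 0.8900


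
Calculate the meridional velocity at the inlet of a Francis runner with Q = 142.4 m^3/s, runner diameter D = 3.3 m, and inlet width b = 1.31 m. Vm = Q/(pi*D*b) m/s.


Vm = 142.4 / (pi * 3.3 * 1.31) = 10.4852 m/s


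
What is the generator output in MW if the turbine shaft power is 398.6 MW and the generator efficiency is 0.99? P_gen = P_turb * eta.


P_gen = 398.6 * 0.99 = 394.6140 MW


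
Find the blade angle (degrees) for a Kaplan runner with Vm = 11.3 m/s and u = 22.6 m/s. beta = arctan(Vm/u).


beta = arctan(11.3 / 22.6) = 26.5651 degrees


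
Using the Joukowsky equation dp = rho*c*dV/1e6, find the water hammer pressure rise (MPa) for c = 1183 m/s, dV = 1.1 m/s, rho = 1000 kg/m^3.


dp = 1000 * 1183 * 1.1 / 1e6 = 1.3013 MPa


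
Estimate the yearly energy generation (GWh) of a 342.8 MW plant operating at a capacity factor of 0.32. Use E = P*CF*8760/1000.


E = 342.8 * 0.32 * 8760 / 1000 = 960.9370 GWh


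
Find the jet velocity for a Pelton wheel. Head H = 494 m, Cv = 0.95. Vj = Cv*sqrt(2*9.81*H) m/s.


Vj = 0.95 * sqrt(2*9.81*494) = 93.5269 m/s


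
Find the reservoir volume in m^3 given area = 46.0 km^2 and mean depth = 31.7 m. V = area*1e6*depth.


V = 46.0 * 1e6 * 31.7 = 1.4582e+09 m^3


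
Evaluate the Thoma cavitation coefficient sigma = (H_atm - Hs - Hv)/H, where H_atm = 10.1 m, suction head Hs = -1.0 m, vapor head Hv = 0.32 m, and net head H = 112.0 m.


sigma = (10.1 - (-1.0) - 0.32) / 112.0 = 0.0962


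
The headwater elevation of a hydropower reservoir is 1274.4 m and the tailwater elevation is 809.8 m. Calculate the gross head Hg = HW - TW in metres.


Hg = 1274.4 - 809.8 = 464.6000 m


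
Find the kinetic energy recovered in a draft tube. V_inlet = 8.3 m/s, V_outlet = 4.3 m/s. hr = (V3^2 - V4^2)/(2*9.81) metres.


hr = (8.3^2 - 4.3^2) / (2*9.81) = 2.5688 m


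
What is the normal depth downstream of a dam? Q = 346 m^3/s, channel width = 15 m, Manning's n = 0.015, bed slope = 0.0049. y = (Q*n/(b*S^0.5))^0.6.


y = (346 * 0.015 / (15 * 0.0049^0.5))^0.6 = 2.6085 m


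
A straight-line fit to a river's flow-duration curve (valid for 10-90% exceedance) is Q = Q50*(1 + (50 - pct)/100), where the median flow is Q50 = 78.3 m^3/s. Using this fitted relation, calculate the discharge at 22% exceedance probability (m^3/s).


Q = 78.3 * (1 + (50 - 22)/100) = 100.2240 m^3/s


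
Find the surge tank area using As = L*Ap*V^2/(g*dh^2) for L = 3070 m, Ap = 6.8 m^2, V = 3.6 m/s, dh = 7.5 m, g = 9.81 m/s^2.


As = 3070 * 6.8 * 3.6^2 / (9.81 * 7.5^2) = 490.2987 m^2


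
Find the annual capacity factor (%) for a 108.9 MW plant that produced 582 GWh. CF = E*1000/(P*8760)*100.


CF = 582 * 1000 / (108.9 * 8760) * 100 = 61.0086 %


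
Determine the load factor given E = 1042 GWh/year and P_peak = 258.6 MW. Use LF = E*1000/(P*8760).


LF = 1042 * 1000 / (258.6 * 8760) = 0.4600


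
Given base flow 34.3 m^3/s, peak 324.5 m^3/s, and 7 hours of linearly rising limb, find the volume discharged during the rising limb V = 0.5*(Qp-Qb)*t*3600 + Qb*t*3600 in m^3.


V = 0.5*(324.5 - 34.3)*7*3600 + 34.3*7*3600 = 4.5209e+06 m^3


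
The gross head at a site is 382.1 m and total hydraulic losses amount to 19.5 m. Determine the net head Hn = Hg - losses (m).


Hn = 382.1 - 19.5 = 362.6000 m


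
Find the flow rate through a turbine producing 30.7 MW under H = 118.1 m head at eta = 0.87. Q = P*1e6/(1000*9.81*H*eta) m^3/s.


Q = 30.7 * 1e6 / (1000 * 9.81 * 118.1 * 0.87) = 30.4579 m^3/s


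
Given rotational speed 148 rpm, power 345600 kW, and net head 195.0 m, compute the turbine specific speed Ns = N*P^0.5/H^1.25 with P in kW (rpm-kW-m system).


Ns = 148 * 345600^0.5 / 195.0^1.25 = 119.4003


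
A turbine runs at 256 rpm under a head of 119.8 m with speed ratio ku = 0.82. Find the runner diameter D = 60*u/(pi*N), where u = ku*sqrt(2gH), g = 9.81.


u = 0.82 * sqrt(2*9.81*119.8) = 39.7550 m/s
D = 60 * 39.7550 / (pi * 256) = 2.9659 m


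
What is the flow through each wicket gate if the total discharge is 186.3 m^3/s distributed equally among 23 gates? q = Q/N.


q = 186.3 / 23 = 8.1000 m^3/s


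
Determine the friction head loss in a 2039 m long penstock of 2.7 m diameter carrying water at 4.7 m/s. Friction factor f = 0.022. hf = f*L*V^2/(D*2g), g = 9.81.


hf = 0.022 * 2039 * 4.7^2 / (2.7 * 2 * 9.81) = 18.7057 m


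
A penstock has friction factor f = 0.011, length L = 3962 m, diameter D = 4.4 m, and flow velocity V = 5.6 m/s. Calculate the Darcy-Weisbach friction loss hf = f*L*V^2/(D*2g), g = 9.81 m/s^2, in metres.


hf = 0.011 * 3962 * 5.6^2 / (4.4 * 2 * 9.81) = 15.8318 m


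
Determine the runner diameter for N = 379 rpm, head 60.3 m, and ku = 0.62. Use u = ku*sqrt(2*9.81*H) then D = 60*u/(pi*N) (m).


u = 0.62 * sqrt(2*9.81*60.3) = 21.3255 m/s
D = 60 * 21.3255 / (pi * 379) = 1.0746 m


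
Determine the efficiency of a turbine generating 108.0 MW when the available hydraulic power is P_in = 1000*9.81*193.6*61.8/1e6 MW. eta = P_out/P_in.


P_in = 1000 * 9.81 * 193.6 * 61.8 / 1e6 = 117.3715 MW
eta = 108.0 / 117.3715 = 0.9202


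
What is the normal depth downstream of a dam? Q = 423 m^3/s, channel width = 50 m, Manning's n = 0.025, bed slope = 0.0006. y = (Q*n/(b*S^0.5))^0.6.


y = (423 * 0.025 / (50 * 0.0006^0.5))^0.6 = 3.6454 m


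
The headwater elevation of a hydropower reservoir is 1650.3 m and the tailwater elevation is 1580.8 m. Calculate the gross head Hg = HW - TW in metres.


Hg = 1650.3 - 1580.8 = 69.5000 m


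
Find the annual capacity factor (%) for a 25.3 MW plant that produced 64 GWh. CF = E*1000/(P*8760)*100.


CF = 64 * 1000 / (25.3 * 8760) * 100 = 28.8772 %


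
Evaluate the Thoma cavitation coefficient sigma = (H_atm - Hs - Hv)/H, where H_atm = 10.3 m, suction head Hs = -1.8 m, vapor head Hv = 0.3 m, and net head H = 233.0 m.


sigma = (10.3 - (-1.8) - 0.3) / 233.0 = 0.0506


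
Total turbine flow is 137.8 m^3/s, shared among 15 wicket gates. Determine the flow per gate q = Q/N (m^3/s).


q = 137.8 / 15 = 9.1867 m^3/s


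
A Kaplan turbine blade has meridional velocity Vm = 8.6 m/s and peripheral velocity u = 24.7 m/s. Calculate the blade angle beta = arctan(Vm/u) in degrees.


beta = arctan(8.6 / 24.7) = 19.1970 degrees


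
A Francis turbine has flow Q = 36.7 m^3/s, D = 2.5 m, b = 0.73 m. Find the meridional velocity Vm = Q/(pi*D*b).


Vm = 36.7 / (pi * 2.5 * 0.73) = 6.4011 m/s


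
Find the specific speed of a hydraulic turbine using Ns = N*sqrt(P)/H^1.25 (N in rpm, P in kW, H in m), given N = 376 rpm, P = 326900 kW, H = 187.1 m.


Ns = 376 * 326900^0.5 / 187.1^1.25 = 310.6727


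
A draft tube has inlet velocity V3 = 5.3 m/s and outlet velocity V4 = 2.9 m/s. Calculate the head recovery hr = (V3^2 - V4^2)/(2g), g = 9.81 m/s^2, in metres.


hr = (5.3^2 - 2.9^2) / (2*9.81) = 1.0031 m


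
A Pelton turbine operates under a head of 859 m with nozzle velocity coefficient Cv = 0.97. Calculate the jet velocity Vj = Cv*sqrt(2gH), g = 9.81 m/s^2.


Vj = 0.97 * sqrt(2*9.81*859) = 125.9267 m/s


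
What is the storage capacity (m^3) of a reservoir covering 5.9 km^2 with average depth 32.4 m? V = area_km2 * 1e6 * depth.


V = 5.9 * 1e6 * 32.4 = 1.9116e+08 m^3


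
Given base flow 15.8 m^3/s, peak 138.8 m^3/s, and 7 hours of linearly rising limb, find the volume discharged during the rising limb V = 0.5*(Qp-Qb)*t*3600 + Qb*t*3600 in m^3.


V = 0.5*(138.8 - 15.8)*7*3600 + 15.8*7*3600 = 1.9480e+06 m^3


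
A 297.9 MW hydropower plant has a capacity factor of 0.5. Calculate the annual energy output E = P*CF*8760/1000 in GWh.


E = 297.9 * 0.5 * 8760 / 1000 = 1304.8020 GWh


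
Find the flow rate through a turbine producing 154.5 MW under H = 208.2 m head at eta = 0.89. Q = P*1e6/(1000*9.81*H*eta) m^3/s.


Q = 154.5 * 1e6 / (1000 * 9.81 * 208.2 * 0.89) = 84.9941 m^3/s


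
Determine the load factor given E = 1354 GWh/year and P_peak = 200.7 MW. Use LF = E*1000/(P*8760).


LF = 1354 * 1000 / (200.7 * 8760) = 0.7701


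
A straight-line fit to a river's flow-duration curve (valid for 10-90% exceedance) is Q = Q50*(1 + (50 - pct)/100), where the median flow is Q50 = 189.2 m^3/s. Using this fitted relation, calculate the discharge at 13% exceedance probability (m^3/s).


Q = 189.2 * (1 + (50 - 13)/100) = 259.2040 m^3/s


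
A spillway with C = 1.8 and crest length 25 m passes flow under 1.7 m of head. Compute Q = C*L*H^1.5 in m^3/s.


Q = 1.8 * 25 * 1.7^1.5 = 99.7438 m^3/s


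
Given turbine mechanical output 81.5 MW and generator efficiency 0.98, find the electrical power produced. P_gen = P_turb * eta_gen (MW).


P_gen = 81.5 * 0.98 = 79.8700 MW


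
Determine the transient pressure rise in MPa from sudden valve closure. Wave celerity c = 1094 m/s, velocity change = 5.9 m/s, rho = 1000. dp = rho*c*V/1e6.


dp = 1000 * 1094 * 5.9 / 1e6 = 6.4546 MPa


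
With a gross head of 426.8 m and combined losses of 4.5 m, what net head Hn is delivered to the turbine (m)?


Hn = 426.8 - 4.5 = 422.3000 m


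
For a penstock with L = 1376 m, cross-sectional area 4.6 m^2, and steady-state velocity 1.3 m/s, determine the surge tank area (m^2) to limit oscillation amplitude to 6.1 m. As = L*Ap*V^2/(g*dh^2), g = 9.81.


As = 1376 * 4.6 * 1.3^2 / (9.81 * 6.1^2) = 29.3045 m^2


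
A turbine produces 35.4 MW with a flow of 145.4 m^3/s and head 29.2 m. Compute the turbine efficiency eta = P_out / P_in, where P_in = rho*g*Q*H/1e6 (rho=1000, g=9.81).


P_in = 1000 * 9.81 * 145.4 * 29.2 / 1e6 = 41.6501 MW
eta = 35.4 / 41.6501 = 0.8499


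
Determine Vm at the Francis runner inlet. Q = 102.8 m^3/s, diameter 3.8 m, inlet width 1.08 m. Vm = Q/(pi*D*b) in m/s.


Vm = 102.8 / (pi * 3.8 * 1.08) = 7.9733 m/s


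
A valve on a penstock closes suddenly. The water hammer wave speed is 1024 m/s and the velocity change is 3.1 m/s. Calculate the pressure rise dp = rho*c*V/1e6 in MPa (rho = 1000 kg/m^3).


dp = 1000 * 1024 * 3.1 / 1e6 = 3.1744 MPa


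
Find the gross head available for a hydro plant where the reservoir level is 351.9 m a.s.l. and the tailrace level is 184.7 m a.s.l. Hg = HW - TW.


Hg = 351.9 - 184.7 = 167.2000 m


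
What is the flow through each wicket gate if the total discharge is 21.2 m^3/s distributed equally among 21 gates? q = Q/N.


q = 21.2 / 21 = 1.0095 m^3/s


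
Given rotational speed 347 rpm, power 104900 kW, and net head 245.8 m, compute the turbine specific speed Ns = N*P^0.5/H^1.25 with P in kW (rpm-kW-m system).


Ns = 347 * 104900^0.5 / 245.8^1.25 = 115.4755


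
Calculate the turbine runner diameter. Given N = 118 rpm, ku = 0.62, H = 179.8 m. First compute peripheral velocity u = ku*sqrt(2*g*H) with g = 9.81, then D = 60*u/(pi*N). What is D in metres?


u = 0.62 * sqrt(2*9.81*179.8) = 36.8244 m/s
D = 60 * 36.8244 / (pi * 118) = 5.9601 m


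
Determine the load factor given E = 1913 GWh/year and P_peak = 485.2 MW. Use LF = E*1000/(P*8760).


LF = 1913 * 1000 / (485.2 * 8760) = 0.4501


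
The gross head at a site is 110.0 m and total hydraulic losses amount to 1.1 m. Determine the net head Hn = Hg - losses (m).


Hn = 110.0 - 1.1 = 108.9000 m


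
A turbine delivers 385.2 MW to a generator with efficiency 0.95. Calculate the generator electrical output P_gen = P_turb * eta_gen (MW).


P_gen = 385.2 * 0.95 = 365.9400 MW


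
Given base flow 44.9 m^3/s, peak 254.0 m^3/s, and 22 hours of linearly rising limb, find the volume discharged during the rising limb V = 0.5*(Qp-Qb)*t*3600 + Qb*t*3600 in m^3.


V = 0.5*(254.0 - 44.9)*22*3600 + 44.9*22*3600 = 1.1836e+07 m^3


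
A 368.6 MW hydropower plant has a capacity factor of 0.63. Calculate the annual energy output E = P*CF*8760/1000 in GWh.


E = 368.6 * 0.63 * 8760 / 1000 = 2034.2297 GWh


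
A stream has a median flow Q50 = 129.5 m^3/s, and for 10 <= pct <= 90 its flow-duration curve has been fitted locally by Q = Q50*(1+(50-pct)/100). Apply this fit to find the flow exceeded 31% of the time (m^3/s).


Q = 129.5 * (1 + (50 - 31)/100) = 154.1050 m^3/s


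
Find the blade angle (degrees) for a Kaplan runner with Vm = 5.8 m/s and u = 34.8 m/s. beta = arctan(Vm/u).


beta = arctan(5.8 / 34.8) = 9.4623 degrees


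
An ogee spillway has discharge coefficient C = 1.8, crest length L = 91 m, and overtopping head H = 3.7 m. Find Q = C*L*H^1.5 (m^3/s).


Q = 1.8 * 91 * 3.7^1.5 = 1165.7797 m^3/s


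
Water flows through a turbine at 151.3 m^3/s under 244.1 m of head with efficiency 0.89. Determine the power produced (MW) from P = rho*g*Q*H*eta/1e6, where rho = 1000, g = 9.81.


P = 1000 * 9.81 * 151.3 * 244.1 * 0.89 / 1e6 = 322.4525 MW


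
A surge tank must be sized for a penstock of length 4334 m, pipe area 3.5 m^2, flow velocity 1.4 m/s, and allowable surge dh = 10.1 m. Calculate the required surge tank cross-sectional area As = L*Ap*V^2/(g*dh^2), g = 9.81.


As = 4334 * 3.5 * 1.4^2 / (9.81 * 10.1^2) = 29.7099 m^2


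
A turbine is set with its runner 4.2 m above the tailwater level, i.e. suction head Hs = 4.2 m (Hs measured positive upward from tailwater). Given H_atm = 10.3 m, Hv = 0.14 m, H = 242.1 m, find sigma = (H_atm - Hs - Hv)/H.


sigma = (10.3 - 4.2 - 0.14) / 242.1 = 0.0246


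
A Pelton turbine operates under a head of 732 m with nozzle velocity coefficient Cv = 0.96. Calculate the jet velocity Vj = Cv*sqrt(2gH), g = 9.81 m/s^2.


Vj = 0.96 * sqrt(2*9.81*732) = 115.0473 m/s


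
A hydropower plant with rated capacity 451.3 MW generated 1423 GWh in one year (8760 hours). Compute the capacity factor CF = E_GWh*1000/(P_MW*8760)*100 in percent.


CF = 1423 * 1000 / (451.3 * 8760) * 100 = 35.9944 %


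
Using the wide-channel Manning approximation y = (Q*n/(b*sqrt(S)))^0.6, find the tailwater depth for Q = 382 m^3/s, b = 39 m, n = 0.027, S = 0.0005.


y = (382 * 0.027 / (39 * 0.0005^0.5))^0.6 = 4.4028 m


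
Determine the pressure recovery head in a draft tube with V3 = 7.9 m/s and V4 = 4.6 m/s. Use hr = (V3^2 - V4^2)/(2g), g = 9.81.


hr = (7.9^2 - 4.6^2) / (2*9.81) = 2.1024 m


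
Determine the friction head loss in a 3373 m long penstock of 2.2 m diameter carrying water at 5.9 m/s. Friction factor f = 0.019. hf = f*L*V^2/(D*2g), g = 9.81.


hf = 0.019 * 3373 * 5.9^2 / (2.2 * 2 * 9.81) = 51.6835 m


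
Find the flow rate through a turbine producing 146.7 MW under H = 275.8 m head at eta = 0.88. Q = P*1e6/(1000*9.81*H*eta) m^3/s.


Q = 146.7 * 1e6 / (1000 * 9.81 * 275.8 * 0.88) = 61.6147 m^3/s


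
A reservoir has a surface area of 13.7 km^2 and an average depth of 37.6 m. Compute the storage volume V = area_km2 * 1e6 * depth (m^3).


V = 13.7 * 1e6 * 37.6 = 5.1512e+08 m^3


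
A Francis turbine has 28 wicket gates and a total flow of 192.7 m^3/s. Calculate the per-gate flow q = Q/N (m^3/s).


q = 192.7 / 28 = 6.8821 m^3/s


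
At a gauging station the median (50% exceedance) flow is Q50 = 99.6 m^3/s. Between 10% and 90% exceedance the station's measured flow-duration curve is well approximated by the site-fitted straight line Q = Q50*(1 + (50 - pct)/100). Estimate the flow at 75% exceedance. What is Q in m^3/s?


Q = 99.6 * (1 + (50 - 75)/100) = 74.7000 m^3/s


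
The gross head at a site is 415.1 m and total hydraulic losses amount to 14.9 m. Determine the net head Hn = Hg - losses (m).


Hn = 415.1 - 14.9 = 400.2000 m


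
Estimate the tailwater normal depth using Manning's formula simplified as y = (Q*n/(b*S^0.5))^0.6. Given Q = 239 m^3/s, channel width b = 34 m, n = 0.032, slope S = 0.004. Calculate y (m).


y = (239 * 0.032 / (34 * 0.004^0.5))^0.6 = 2.1410 m


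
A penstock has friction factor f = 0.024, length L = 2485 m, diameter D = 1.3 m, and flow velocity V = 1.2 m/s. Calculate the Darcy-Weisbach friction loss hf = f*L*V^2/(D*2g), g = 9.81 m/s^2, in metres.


hf = 0.024 * 2485 * 1.2^2 / (1.3 * 2 * 9.81) = 3.3671 m


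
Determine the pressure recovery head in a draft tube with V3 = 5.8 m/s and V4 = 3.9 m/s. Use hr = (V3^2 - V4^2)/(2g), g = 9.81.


hr = (5.8^2 - 3.9^2) / (2*9.81) = 0.9393 m


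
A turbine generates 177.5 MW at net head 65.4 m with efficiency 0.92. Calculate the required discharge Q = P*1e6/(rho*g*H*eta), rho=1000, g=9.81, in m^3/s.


Q = 177.5 * 1e6 / (1000 * 9.81 * 65.4 * 0.92) = 300.7210 m^3/s


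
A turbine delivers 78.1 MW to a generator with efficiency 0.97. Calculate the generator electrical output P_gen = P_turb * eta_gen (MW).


P_gen = 78.1 * 0.97 = 75.7570 MW


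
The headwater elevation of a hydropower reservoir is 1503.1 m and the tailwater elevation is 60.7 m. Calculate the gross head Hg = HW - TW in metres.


Hg = 1503.1 - 60.7 = 1442.4000 m


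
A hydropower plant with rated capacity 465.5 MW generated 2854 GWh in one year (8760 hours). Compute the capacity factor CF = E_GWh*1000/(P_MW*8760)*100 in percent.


CF = 2854 * 1000 / (465.5 * 8760) * 100 = 69.9891 %


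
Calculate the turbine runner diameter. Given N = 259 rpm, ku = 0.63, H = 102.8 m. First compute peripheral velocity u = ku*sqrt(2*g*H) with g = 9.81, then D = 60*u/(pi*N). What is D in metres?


u = 0.63 * sqrt(2*9.81*102.8) = 28.2935 m/s
D = 60 * 28.2935 / (pi * 259) = 2.0864 m


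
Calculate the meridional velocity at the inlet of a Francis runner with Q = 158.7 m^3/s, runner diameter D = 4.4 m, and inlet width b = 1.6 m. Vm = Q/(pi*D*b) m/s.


Vm = 158.7 / (pi * 4.4 * 1.6) = 7.1755 m/s


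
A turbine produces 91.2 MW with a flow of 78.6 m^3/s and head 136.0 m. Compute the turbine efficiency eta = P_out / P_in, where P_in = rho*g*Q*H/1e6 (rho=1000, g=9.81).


P_in = 1000 * 9.81 * 78.6 * 136.0 / 1e6 = 104.8650 MW
eta = 91.2 / 104.8650 = 0.8697


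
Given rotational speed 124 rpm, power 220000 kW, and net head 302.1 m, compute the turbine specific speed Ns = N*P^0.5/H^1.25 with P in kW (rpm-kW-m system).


Ns = 124 * 220000^0.5 / 302.1^1.25 = 46.1790


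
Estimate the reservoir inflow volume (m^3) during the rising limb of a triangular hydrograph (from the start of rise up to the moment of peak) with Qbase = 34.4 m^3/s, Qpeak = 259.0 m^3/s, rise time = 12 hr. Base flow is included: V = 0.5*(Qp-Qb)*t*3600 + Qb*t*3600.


V = 0.5*(259.0 - 34.4)*12*3600 + 34.4*12*3600 = 6.3374e+06 m^3


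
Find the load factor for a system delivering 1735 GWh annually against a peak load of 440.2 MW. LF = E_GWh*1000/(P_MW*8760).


LF = 1735 * 1000 / (440.2 * 8760) = 0.4499


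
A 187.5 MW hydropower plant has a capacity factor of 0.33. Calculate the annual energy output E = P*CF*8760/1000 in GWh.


E = 187.5 * 0.33 * 8760 / 1000 = 542.0250 GWh


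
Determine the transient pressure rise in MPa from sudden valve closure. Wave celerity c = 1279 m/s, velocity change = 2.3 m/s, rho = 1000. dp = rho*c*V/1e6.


dp = 1000 * 1279 * 2.3 / 1e6 = 2.9417 MPa
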